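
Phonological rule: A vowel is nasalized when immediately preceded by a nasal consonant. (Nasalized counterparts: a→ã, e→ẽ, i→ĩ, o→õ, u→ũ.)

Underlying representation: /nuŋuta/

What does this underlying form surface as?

[nũŋũta]

/u/ after nasal /n/ → [ũ]
/u/ after nasal /ŋ/ → [ũ]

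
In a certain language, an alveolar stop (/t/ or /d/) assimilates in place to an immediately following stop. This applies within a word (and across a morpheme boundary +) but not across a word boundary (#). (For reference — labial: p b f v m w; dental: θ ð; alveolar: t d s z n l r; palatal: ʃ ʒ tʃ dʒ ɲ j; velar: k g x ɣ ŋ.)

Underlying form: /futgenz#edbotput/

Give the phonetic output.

[fukgenz#ebbopput]

/t/ before /g/ (velar) → [k]
/d/ before /b/ (labial) → [b]
/t/ before /p/ (labial) → [p]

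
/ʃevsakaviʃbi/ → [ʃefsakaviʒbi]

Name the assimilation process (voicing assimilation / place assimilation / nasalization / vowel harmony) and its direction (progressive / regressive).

voicing assimilation, regressive

/v/→[f] /ʃ/→[ʒ].
Each target copies a feature from the following segment, so the direction is regressive.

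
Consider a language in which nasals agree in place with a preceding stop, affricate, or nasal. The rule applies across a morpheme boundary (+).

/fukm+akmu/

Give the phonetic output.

[fukŋ+akŋu]

/m/ after /k/ (velar) → [ŋ]
/m/ after /k/ (velar) → [ŋ]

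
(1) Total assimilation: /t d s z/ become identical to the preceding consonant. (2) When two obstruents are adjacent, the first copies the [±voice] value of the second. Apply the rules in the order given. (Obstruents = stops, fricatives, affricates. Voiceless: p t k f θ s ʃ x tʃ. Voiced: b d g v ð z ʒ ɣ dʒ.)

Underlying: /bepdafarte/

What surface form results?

Rule 1: /d/ after /p/ → [p] (total assimilation)
Rule 1: /t/ after /r/ → [r] (total assimilation)
After rule 1: beppafarre
Rule 2: no segment meets the rule's conditions; no change.

[beppafarre]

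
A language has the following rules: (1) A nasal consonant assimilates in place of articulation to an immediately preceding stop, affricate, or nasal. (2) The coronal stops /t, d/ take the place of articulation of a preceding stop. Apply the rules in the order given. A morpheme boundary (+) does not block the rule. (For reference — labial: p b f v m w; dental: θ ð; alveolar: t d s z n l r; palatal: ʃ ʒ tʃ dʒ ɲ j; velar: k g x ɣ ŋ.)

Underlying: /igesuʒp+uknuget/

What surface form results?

[igesuʒp+ukŋuget]

Rule 1: /n/ after /k/ (velar) → [ŋ]
After rule 1: igesuʒp+ukŋuget
Rule 2: no segment meets the rule's conditions; no change.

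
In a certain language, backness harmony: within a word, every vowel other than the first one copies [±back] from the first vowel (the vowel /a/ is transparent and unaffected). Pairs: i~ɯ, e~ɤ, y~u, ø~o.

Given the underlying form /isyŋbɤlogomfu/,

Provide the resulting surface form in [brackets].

[isyŋbeløgømfy]

/ɤ/ harmonizes with /i/ ([-back]) → [e]
/o/ harmonizes with /i/ ([-back]) → [ø]
/o/ harmonizes with /i/ ([-back]) → [ø]
/u/ harmonizes with /i/ ([-back]) → [y]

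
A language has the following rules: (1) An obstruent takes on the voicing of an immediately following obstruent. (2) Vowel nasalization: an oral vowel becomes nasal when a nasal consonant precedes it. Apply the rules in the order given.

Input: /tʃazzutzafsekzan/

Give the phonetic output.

[tʃazzudzafsegzan]

Rule 1: /t/ before /z/ (voiced) → [d]
Rule 1: /k/ before /z/ (voiced) → [g]
After rule 1: tʃazzudzafsegzan
Rule 2: no segment meets the rule's conditions; no change.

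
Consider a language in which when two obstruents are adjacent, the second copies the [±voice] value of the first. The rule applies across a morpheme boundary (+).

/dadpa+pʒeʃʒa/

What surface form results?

[dadba+pʃeʃʃa]

/p/ after /d/ (voiced) → [b]
/ʒ/ after /p/ (voiceless) → [ʃ]
/ʒ/ after /ʃ/ (voiceless) → [ʃ]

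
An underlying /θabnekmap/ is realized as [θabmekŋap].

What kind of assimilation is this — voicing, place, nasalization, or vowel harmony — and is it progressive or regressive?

place assimilation, progressive

/n/→[m] /m/→[ŋ].
Each target copies a feature from the preceding segment, so the direction is progressive.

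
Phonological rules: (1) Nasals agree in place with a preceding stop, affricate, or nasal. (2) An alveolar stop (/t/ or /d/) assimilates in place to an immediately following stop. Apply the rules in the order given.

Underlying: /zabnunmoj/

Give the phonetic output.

[zabmunnoj]

Rule 1: /n/ after /b/ (labial) → [m]
Rule 1: /m/ after /n/ (alveolar) → [n]
After rule 1: zabmunnoj
Rule 2: no segment meets the rule's conditions; no change.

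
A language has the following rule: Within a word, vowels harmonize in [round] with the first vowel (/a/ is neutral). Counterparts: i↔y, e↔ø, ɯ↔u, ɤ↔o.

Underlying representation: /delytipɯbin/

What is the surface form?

/y/ harmonizes with /e/ ([-round]) → [i]

[delitipɯbin]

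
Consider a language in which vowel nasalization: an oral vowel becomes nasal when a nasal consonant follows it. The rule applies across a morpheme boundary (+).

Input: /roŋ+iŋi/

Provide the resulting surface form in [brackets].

[rõŋ+ĩŋi]

/o/ before nasal /ŋ/ → [õ]
/i/ before nasal /ŋ/ → [ĩ]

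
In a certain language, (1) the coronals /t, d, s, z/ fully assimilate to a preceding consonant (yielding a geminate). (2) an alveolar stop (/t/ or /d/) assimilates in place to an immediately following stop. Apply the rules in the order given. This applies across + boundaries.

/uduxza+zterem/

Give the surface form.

Rule 1: /z/ after /x/ → [x] (total assimilation)
Rule 1: /t/ after /z/ → [z] (total assimilation)
After rule 1: uduxxa+zzerem
Rule 2: no segment meets the rule's conditions; no change.

[uduxxa+zzerem]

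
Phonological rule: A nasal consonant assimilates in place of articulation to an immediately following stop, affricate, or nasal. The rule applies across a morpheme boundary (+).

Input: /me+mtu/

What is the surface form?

[me+ntu]

/m/ before /t/ (alveolar) → [n]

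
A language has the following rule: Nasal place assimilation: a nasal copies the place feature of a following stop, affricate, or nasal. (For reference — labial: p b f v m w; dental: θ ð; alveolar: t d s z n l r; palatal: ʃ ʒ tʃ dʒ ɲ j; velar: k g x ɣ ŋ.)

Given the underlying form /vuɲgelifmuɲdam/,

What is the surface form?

[vuŋgelifmundam]

/ɲ/ before /g/ (velar) → [ŋ]
/ɲ/ before /d/ (alveolar) → [n]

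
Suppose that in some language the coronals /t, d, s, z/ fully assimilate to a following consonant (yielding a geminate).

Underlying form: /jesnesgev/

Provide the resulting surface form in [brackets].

[jenneggev]

/s/ before /n/ → [n] (total assimilation)
/s/ before /g/ → [g] (total assimilation)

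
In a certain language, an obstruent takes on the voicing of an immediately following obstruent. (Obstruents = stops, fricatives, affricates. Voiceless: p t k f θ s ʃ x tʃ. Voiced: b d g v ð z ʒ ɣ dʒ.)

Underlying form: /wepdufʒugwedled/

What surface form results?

[webduvʒugwedled]

/p/ before /d/ (voiced) → [b]
/f/ before /ʒ/ (voiced) → [v]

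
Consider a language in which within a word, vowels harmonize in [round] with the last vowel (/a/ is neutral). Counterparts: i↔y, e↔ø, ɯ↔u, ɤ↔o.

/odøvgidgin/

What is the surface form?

/o/ harmonizes with /i/ ([-round]) → [ɤ]
/ø/ harmonizes with /i/ ([-round]) → [e]

[ɤdevgidgin]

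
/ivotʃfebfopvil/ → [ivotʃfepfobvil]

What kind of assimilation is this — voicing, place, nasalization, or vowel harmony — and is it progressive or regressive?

voicing assimilation, regressive

/b/→[p] /p/→[b].
Each target copies a feature from the following segment, so the direction is regressive.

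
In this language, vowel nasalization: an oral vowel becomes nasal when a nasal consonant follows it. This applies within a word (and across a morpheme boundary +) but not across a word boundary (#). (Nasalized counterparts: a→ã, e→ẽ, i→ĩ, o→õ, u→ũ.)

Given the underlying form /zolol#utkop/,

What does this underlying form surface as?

no segment meets the rule's conditions; no change.

[zolol#utkop]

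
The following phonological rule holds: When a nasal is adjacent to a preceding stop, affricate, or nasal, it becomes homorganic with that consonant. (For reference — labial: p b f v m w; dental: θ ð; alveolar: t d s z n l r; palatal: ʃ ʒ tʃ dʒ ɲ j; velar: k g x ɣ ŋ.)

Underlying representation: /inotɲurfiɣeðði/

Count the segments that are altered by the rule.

/ɲ/ after /t/ (alveolar) → [n]
1 segment changes.

1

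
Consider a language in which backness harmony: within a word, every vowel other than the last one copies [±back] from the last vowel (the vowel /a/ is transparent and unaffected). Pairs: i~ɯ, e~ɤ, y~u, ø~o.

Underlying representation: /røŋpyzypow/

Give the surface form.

/ø/ harmonizes with /o/ ([+back]) → [o]
/y/ harmonizes with /o/ ([+back]) → [u]
/y/ harmonizes with /o/ ([+back]) → [u]

[roŋpuzupow]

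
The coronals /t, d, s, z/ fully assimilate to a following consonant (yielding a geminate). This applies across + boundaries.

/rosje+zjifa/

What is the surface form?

/s/ before /j/ → [j] (total assimilation)
/z/ before /j/ → [j] (total assimilation)

[rojje+jjifa]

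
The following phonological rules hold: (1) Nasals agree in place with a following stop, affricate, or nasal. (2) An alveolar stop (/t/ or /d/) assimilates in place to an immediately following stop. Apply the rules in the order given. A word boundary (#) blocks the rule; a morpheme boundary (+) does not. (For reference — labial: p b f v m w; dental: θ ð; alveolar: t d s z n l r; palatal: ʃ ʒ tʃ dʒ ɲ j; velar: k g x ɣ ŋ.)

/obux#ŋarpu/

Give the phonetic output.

Rule 1: no segment meets the rule's conditions; no change.
After rule 1: obux#ŋarpu
Rule 2: no segment meets the rule's conditions; no change.

[obux#ŋarpu]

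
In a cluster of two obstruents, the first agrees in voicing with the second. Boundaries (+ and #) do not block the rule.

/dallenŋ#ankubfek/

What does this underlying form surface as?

/b/ before /f/ (voiceless) → [p]

[dallenŋ#ankupfek]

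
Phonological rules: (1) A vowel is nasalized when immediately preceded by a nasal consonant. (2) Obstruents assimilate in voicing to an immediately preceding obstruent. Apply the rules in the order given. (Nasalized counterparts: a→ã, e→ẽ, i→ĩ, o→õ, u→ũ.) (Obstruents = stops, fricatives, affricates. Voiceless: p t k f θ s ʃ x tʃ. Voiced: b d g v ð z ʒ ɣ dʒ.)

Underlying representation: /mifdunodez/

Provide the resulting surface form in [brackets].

[mĩftunõdez]

Rule 1: /i/ after nasal /m/ → [ĩ]
Rule 1: /o/ after nasal /n/ → [õ]
After rule 1: mĩfdunõdez
Rule 2: /d/ after /f/ (voiceless) → [t]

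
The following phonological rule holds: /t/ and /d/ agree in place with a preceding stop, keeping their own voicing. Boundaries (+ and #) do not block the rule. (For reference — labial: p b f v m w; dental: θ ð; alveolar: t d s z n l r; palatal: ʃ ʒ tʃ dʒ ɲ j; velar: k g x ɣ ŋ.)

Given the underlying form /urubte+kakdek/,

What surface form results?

/t/ after /b/ (labial) → [p]
/d/ after /k/ (velar) → [g]

[urubpe+kakgek]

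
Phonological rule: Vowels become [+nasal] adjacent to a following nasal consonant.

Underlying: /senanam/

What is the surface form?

/e/ before nasal /n/ → [ẽ]
/a/ before nasal /n/ → [ã]
/a/ before nasal /m/ → [ã]

[sẽnãnãm]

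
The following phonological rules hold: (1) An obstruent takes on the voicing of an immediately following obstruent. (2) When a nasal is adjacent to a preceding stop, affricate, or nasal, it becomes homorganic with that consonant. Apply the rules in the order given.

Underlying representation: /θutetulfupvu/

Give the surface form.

[θutetulfubvu]

Rule 1: /p/ before /v/ (voiced) → [b]
After rule 1: θutetulfubvu
Rule 2: no segment meets the rule's conditions; no change.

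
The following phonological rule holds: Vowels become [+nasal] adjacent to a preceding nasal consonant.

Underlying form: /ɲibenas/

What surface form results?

[ɲĩbenãs]

/i/ after nasal /ɲ/ → [ĩ]
/a/ after nasal /n/ → [ã]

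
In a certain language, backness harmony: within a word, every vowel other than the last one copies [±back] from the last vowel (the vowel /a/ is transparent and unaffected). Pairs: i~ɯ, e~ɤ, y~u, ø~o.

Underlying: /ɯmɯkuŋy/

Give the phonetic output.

/ɯ/ harmonizes with /y/ ([-back]) → [i]
/ɯ/ harmonizes with /y/ ([-back]) → [i]
/u/ harmonizes with /y/ ([-back]) → [y]

[imikyŋy]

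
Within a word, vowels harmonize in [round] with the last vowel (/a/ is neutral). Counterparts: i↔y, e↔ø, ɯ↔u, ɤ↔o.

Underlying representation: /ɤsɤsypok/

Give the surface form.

[ososypok]

/ɤ/ harmonizes with /o/ ([+round]) → [o]
/ɤ/ harmonizes with /o/ ([+round]) → [o]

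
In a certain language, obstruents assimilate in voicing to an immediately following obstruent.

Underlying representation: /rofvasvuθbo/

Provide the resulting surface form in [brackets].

/f/ before /v/ (voiced) → [v]
/s/ before /v/ (voiced) → [z]
/θ/ before /b/ (voiced) → [ð]

[rovvazvuðbo]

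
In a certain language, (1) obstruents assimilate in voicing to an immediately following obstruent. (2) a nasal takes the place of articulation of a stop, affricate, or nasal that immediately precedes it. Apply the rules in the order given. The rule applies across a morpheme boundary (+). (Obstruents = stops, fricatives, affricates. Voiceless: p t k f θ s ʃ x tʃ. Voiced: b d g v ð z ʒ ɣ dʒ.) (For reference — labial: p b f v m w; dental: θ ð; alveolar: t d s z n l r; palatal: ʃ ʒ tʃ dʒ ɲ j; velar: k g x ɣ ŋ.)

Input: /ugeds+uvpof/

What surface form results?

Rule 1: /d/ before /s/ (voiceless) → [t]
Rule 1: /v/ before /p/ (voiceless) → [f]
After rule 1: ugets+ufpof
Rule 2: no segment meets the rule's conditions; no change.

[ugets+ufpof]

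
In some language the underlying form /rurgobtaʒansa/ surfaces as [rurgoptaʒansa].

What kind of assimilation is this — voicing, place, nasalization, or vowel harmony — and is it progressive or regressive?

/b/→[p].
Each target copies a feature from the following segment, so the direction is regressive.

voicing assimilation, regressive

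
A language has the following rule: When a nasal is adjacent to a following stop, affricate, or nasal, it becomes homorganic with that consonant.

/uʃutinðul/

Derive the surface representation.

no segment meets the rule's conditions; no change.

[uʃutinðul]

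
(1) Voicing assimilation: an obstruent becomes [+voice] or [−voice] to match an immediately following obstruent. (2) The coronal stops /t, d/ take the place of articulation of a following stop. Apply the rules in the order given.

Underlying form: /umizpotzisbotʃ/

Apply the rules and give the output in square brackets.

[umispodzizbotʃ]

Rule 1: /z/ before /p/ (voiceless) → [s]
Rule 1: /t/ before /z/ (voiced) → [d]
Rule 1: /s/ before /b/ (voiced) → [z]
After rule 1: umispodzizbotʃ
Rule 2: no segment meets the rule's conditions; no change.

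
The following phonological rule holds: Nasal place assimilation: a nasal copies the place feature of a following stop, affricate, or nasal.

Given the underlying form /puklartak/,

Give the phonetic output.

[puklartak]

no segment meets the rule's conditions; no change.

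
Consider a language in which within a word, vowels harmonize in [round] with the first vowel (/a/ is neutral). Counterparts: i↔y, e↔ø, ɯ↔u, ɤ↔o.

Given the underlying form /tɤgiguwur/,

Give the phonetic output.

[tɤgigɯwɯr]

/u/ harmonizes with /ɤ/ ([-round]) → [ɯ]
/u/ harmonizes with /ɤ/ ([-round]) → [ɯ]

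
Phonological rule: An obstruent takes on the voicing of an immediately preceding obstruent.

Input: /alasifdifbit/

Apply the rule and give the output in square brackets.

/d/ after /f/ (voiceless) → [t]
/b/ after /f/ (voiceless) → [p]

[alasiftifpit]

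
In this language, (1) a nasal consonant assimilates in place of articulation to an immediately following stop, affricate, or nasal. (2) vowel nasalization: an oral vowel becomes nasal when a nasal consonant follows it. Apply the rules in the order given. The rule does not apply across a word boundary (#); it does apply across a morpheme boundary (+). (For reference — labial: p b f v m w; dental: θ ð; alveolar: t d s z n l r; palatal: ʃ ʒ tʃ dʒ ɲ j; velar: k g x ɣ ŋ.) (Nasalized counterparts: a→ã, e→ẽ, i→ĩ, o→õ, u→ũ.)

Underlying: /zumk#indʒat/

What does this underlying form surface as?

[zũŋk#ĩɲdʒat]

Rule 1: /m/ before /k/ (velar) → [ŋ]
Rule 1: /n/ before /dʒ/ (palatal) → [ɲ]
After rule 1: zuŋk#iɲdʒat
Rule 2: /u/ before nasal /ŋ/ → [ũ]
Rule 2: /i/ before nasal /ɲ/ → [ĩ]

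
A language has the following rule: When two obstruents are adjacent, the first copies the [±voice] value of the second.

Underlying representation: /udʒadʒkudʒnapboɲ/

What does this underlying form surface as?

/dʒ/ before /k/ (voiceless) → [tʃ]
/p/ before /b/ (voiced) → [b]

[udʒatʃkudʒnabboɲ]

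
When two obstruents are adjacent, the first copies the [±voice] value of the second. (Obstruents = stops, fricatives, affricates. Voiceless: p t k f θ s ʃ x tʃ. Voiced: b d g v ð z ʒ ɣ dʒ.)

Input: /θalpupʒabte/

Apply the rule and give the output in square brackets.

/p/ before /ʒ/ (voiced) → [b]
/b/ before /t/ (voiceless) → [p]

[θalpubʒapte]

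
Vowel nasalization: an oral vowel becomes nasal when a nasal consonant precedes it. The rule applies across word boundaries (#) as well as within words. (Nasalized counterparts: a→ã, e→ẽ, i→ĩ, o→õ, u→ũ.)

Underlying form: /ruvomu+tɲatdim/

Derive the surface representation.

/u/ after nasal /m/ → [ũ]
/a/ after nasal /ɲ/ → [ã]

[ruvomũ+tɲãtdim]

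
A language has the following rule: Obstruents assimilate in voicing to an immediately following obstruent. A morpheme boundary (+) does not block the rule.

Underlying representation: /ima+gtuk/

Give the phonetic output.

[ima+ktuk]

/g/ before /t/ (voiceless) → [k]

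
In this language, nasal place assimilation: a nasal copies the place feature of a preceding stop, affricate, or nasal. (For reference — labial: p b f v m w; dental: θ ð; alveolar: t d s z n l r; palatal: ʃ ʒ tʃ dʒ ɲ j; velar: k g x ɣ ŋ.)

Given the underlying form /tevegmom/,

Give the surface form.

[tevegŋom]

/m/ after /g/ (velar) → [ŋ]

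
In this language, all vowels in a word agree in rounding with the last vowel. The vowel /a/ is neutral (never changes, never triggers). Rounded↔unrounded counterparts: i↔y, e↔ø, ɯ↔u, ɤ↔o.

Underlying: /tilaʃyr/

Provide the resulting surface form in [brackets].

[tylaʃyr]

/i/ harmonizes with /y/ ([+round]) → [y]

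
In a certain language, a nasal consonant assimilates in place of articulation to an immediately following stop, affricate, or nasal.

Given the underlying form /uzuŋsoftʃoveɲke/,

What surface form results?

[uzuŋsoftʃoveŋke]

/ɲ/ before /k/ (velar) → [ŋ]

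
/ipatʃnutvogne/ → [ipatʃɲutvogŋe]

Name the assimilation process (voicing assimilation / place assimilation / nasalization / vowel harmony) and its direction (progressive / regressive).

/n/→[ɲ] /n/→[ŋ].
Each target copies a feature from the preceding segment, so the direction is progressive.

place assimilation, progressive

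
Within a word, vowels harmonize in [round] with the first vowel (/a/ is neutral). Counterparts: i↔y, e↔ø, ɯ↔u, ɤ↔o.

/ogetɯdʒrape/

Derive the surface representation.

/e/ harmonizes with /o/ ([+round]) → [ø]
/ɯ/ harmonizes with /o/ ([+round]) → [u]
/e/ harmonizes with /o/ ([+round]) → [ø]

[ogøtudʒrapø]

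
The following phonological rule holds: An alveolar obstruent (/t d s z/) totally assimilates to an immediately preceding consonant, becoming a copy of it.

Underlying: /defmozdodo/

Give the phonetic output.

/d/ after /z/ → [z] (total assimilation)

[defmozzodo]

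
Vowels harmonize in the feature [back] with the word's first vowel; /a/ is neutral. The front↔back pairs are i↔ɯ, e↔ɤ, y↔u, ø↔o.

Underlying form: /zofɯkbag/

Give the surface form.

[zofɯkbag]

no segment meets the rule's conditions; no change.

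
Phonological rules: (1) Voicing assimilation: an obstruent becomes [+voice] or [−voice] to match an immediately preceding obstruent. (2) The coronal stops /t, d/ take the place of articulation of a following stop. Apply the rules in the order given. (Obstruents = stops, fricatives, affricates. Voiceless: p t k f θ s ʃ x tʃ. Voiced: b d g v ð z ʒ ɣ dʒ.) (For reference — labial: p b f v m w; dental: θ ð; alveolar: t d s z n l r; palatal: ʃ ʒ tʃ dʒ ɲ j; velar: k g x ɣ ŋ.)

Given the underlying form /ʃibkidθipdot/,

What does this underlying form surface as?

Rule 1: /k/ after /b/ (voiced) → [g]
Rule 1: /θ/ after /d/ (voiced) → [ð]
Rule 1: /d/ after /p/ (voiceless) → [t]
After rule 1: ʃibgidðiptot
Rule 2: no segment meets the rule's conditions; no change.

[ʃibgidðiptot]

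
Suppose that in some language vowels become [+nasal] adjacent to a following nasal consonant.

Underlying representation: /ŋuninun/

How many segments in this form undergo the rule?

3

/u/ before nasal /n/ → [ũ]
/i/ before nasal /n/ → [ĩ]
/u/ before nasal /n/ → [ũ]
3 segments change.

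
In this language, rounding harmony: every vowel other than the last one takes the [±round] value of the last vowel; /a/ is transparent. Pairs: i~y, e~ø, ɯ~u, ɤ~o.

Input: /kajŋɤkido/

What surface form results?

[kajŋokydo]

/ɤ/ harmonizes with /o/ ([+round]) → [o]
/i/ harmonizes with /o/ ([+round]) → [y]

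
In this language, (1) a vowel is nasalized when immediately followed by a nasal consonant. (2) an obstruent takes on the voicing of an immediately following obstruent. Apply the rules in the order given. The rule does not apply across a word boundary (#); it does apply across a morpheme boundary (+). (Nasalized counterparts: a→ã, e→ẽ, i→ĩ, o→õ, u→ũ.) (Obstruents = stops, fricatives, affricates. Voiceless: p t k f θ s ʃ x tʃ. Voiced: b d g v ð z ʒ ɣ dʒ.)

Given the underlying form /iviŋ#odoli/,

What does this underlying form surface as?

[ivĩŋ#odoli]

Rule 1: /i/ before nasal /ŋ/ → [ĩ]
After rule 1: ivĩŋ#odoli
Rule 2: no segment meets the rule's conditions; no change.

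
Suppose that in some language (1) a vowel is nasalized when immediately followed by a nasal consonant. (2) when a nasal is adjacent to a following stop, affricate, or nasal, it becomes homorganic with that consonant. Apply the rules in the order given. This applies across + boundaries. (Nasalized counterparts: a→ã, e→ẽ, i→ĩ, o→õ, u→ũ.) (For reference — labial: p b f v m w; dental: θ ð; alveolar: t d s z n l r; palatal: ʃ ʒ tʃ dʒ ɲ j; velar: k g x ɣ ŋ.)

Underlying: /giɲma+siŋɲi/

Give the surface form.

Rule 1: /i/ before nasal /ɲ/ → [ĩ]
Rule 1: /i/ before nasal /ŋ/ → [ĩ]
After rule 1: gĩɲma+sĩŋɲi
Rule 2: /ɲ/ before /m/ (labial) → [m]
Rule 2: /ŋ/ before /ɲ/ (palatal) → [ɲ]

[gĩmma+sĩɲɲi]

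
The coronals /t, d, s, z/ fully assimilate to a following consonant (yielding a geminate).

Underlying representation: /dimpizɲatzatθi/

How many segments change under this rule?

3

/z/ before /ɲ/ → [ɲ] (total assimilation)
/t/ before /z/ → [z] (total assimilation)
/t/ before /θ/ → [θ] (total assimilation)
3 segments change.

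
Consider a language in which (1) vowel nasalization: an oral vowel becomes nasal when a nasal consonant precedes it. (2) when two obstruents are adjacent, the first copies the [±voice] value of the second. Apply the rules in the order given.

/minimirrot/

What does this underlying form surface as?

[mĩnĩmĩrrot]

Rule 1: /i/ after nasal /m/ → [ĩ]
Rule 1: /i/ after nasal /n/ → [ĩ]
Rule 1: /i/ after nasal /m/ → [ĩ]
After rule 1: mĩnĩmĩrrot
Rule 2: no segment meets the rule's conditions; no change.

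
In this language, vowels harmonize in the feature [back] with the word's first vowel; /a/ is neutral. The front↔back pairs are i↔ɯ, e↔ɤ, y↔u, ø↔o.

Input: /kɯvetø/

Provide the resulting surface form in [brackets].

[kɯvɤto]

/e/ harmonizes with /ɯ/ ([+back]) → [ɤ]
/ø/ harmonizes with /ɯ/ ([+back]) → [o]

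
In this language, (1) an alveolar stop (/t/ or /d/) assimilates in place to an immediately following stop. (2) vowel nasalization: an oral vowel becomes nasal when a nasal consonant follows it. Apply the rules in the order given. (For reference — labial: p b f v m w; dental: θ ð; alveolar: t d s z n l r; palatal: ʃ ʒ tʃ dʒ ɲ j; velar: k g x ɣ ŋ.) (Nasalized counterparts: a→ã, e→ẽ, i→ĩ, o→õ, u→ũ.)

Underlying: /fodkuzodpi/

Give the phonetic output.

Rule 1: /d/ before /k/ (velar) → [g]
Rule 1: /d/ before /p/ (labial) → [b]
After rule 1: fogkuzobpi
Rule 2: no segment meets the rule's conditions; no change.

[fogkuzobpi]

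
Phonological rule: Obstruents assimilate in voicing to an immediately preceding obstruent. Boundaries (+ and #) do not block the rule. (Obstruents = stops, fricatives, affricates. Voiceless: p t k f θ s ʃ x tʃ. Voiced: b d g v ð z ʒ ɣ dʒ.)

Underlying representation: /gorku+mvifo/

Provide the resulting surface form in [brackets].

no segment meets the rule's conditions; no change.

[gorku+mvifo]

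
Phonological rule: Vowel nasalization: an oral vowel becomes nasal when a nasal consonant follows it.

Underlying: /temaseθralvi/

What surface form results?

/e/ before nasal /m/ → [ẽ]

[tẽmaseθralvi]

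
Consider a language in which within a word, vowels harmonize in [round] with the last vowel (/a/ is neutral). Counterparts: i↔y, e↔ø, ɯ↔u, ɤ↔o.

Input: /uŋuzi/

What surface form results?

/u/ harmonizes with /i/ ([-round]) → [ɯ]
/u/ harmonizes with /i/ ([-round]) → [ɯ]

[ɯŋɯzi]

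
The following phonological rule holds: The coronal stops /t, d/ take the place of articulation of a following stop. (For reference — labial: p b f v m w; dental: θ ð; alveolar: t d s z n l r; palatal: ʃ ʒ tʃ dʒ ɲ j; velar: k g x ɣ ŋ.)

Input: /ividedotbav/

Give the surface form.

[ividedopbav]

/t/ before /b/ (labial) → [p]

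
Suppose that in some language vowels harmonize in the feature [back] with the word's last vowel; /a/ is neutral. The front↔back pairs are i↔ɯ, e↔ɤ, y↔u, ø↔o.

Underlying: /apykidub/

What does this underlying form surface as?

[apukɯdub]

/y/ harmonizes with /u/ ([+back]) → [u]
/i/ harmonizes with /u/ ([+back]) → [ɯ]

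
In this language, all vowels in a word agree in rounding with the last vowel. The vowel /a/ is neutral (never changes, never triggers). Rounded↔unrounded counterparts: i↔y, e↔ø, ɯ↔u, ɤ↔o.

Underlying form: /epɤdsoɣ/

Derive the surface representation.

/e/ harmonizes with /o/ ([+round]) → [ø]
/ɤ/ harmonizes with /o/ ([+round]) → [o]

[øpodsoɣ]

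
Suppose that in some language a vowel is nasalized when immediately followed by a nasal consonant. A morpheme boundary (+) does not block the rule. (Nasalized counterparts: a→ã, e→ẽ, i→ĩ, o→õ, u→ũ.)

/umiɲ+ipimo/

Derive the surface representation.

/u/ before nasal /m/ → [ũ]
/i/ before nasal /ɲ/ → [ĩ]
/i/ before nasal /m/ → [ĩ]

[ũmĩɲ+ipĩmo]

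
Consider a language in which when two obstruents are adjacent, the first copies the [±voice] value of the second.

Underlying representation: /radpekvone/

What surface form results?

[ratpegvone]

/d/ before /p/ (voiceless) → [t]
/k/ before /v/ (voiced) → [g]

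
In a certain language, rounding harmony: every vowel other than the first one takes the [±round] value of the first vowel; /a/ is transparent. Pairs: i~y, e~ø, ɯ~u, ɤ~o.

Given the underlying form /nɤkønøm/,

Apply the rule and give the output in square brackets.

[nɤkenem]

/ø/ harmonizes with /ɤ/ ([-round]) → [e]
/ø/ harmonizes with /ɤ/ ([-round]) → [e]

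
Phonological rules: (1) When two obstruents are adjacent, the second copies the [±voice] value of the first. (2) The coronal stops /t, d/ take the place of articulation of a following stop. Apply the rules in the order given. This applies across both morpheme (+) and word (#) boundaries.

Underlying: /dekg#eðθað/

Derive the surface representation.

[dekk#eððað]

Rule 1: /g/ after /k/ (voiceless) → [k]
Rule 1: /θ/ after /ð/ (voiced) → [ð]
After rule 1: dekk#eððað
Rule 2: no segment meets the rule's conditions; no change.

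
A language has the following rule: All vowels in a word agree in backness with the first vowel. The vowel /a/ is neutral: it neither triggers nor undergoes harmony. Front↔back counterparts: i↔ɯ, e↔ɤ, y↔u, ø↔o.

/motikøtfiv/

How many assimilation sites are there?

/i/ harmonizes with /o/ ([+back]) → [ɯ]
/ø/ harmonizes with /o/ ([+back]) → [o]
/i/ harmonizes with /o/ ([+back]) → [ɯ]
3 segments change.

3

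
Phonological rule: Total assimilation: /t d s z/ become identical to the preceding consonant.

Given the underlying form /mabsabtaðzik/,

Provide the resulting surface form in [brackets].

[mabbabbaððik]

/s/ after /b/ → [b] (total assimilation)
/t/ after /b/ → [b] (total assimilation)
/z/ after /ð/ → [ð] (total assimilation)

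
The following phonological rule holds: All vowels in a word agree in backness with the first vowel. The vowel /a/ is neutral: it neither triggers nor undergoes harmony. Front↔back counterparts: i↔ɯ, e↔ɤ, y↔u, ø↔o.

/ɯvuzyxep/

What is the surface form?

/y/ harmonizes with /ɯ/ ([+back]) → [u]
/e/ harmonizes with /ɯ/ ([+back]) → [ɤ]

[ɯvuzuxɤp]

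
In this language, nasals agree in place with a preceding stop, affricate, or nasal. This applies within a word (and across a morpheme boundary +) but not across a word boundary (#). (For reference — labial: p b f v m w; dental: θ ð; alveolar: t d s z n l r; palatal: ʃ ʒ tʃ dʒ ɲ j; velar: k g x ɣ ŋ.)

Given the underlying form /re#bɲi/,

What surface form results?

/ɲ/ after /b/ (labial) → [m]

[re#bmi]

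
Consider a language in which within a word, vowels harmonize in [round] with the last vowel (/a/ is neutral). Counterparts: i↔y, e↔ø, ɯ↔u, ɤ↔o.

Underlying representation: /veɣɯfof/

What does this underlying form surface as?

[vøɣufof]

/e/ harmonizes with /o/ ([+round]) → [ø]
/ɯ/ harmonizes with /o/ ([+round]) → [u]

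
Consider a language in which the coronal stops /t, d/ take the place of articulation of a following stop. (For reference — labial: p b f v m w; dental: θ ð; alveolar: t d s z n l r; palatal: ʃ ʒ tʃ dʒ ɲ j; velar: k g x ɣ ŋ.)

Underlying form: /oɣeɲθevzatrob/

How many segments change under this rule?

No segment meets the rule's conditions.

0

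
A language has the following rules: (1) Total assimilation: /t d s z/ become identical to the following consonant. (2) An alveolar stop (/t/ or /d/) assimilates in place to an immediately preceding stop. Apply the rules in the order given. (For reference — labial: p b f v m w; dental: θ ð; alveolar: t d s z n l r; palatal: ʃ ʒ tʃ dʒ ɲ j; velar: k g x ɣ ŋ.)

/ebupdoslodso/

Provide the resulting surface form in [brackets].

Rule 1: /s/ before /l/ → [l] (total assimilation)
Rule 1: /d/ before /s/ → [s] (total assimilation)
After rule 1: ebupdollosso
Rule 2: /d/ after /p/ (labial) → [b]

[ebupbollosso]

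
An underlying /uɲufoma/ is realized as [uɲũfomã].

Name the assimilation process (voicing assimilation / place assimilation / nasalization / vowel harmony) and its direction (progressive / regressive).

/u/→[ũ] /a/→[ã].
Each target copies a feature from the preceding segment, so the direction is progressive.

nasalization, progressive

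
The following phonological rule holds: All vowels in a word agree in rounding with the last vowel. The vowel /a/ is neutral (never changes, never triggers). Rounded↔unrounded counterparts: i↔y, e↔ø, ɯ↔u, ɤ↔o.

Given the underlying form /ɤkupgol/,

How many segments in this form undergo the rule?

1

/ɤ/ harmonizes with /o/ ([+round]) → [o]
1 segment changes.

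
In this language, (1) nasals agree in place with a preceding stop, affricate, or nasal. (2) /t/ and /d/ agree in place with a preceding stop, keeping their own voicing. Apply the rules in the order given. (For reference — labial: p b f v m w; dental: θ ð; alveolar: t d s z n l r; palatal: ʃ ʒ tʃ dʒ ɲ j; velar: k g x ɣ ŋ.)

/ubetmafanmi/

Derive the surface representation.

Rule 1: /m/ after /t/ (alveolar) → [n]
Rule 1: /m/ after /n/ (alveolar) → [n]
After rule 1: ubetnafanni
Rule 2: no segment meets the rule's conditions; no change.

[ubetnafanni]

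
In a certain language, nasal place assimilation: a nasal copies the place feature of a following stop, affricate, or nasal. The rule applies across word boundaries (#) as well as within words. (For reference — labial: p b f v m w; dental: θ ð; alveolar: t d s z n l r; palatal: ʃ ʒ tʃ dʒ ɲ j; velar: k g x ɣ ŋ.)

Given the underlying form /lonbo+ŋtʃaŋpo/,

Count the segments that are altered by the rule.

/n/ before /b/ (labial) → [m]
/ŋ/ before /tʃ/ (palatal) → [ɲ]
/ŋ/ before /p/ (labial) → [m]
3 segments change.

3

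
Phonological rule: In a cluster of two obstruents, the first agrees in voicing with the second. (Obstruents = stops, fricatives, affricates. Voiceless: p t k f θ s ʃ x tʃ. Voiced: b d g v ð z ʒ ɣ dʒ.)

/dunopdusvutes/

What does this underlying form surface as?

[dunobduzvutes]

/p/ before /d/ (voiced) → [b]
/s/ before /v/ (voiced) → [z]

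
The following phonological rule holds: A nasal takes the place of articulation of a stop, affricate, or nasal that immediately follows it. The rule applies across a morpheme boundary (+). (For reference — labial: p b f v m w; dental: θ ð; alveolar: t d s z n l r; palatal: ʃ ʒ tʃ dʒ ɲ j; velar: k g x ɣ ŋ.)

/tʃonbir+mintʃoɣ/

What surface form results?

/n/ before /b/ (labial) → [m]
/n/ before /tʃ/ (palatal) → [ɲ]

[tʃombir+miɲtʃoɣ]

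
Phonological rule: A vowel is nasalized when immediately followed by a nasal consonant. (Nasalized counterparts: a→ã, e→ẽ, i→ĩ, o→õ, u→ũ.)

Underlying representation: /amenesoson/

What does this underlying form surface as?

/a/ before nasal /m/ → [ã]
/e/ before nasal /n/ → [ẽ]
/o/ before nasal /n/ → [õ]

[ãmẽnesosõn]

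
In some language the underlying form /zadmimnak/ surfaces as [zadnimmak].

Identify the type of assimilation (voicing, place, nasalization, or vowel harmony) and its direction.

/m/→[n] /n/→[m].
Each target copies a feature from the preceding segment, so the direction is progressive.

place assimilation, progressive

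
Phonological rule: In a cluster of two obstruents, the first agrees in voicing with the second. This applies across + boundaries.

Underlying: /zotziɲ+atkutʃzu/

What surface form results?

[zodziɲ+atkudʒzu]

/t/ before /z/ (voiced) → [d]
/tʃ/ before /z/ (voiced) → [dʒ]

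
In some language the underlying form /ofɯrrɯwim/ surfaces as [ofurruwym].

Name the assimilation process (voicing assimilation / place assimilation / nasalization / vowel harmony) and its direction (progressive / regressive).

/ɯ/→[u] /ɯ/→[u] /i/→[y].
Vowels agree with the first vowel, so the harmony is progressive.

vowel harmony, progressive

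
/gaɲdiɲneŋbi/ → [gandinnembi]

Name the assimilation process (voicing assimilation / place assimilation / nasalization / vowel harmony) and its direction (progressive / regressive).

/ɲ/→[n] /ɲ/→[n] /ŋ/→[m].
Each target copies a feature from the following segment, so the direction is regressive.

place assimilation, regressive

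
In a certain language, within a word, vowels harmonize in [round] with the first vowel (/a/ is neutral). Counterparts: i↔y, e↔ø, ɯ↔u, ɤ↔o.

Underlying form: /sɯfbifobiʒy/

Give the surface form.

/o/ harmonizes with /ɯ/ ([-round]) → [ɤ]
/y/ harmonizes with /ɯ/ ([-round]) → [i]

[sɯfbifɤbiʒi]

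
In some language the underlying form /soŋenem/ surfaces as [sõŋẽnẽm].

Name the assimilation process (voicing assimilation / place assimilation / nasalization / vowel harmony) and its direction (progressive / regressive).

/o/→[õ] /e/→[ẽ] /e/→[ẽ].
Each target copies a feature from the following segment, so the direction is regressive.

nasalization, regressive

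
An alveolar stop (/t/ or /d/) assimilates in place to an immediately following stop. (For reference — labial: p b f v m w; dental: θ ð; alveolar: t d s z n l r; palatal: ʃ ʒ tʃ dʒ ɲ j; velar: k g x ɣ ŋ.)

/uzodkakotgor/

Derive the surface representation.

/d/ before /k/ (velar) → [g]
/t/ before /g/ (velar) → [k]

[uzogkakokgor]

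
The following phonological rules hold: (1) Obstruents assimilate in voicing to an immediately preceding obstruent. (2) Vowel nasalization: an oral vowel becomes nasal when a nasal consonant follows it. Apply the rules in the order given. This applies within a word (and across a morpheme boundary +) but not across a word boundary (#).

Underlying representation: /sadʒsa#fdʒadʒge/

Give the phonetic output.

[sadʒza#ftʃadʒge]

Rule 1: /s/ after /dʒ/ (voiced) → [z]
Rule 1: /dʒ/ after /f/ (voiceless) → [tʃ]
After rule 1: sadʒza#ftʃadʒge
Rule 2: no segment meets the rule's conditions; no change.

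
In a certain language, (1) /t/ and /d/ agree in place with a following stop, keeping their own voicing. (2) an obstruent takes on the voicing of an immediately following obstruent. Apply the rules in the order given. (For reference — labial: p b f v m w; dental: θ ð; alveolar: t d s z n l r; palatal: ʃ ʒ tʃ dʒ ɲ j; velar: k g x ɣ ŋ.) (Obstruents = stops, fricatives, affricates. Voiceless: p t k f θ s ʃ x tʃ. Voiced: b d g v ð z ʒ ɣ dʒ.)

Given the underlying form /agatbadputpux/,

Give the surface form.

[agabbappuppux]

Rule 1: /t/ before /b/ (labial) → [p]
Rule 1: /d/ before /p/ (labial) → [b]
Rule 1: /t/ before /p/ (labial) → [p]
After rule 1: agapbabpuppux
Rule 2: /p/ before /b/ (voiced) → [b]
Rule 2: /b/ before /p/ (voiceless) → [p]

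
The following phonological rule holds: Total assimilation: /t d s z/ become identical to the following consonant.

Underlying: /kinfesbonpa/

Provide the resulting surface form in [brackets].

/s/ before /b/ → [b] (total assimilation)

[kinfebbonpa]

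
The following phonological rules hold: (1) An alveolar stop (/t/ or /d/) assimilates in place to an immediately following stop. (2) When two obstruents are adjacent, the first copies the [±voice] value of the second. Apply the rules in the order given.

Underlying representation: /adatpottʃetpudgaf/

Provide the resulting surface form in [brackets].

Rule 1: /t/ before /p/ (labial) → [p]
Rule 1: /t/ before /p/ (labial) → [p]
Rule 1: /d/ before /g/ (velar) → [g]
After rule 1: adappottʃeppuggaf
Rule 2: no segment meets the rule's conditions; no change.

[adappottʃeppuggaf]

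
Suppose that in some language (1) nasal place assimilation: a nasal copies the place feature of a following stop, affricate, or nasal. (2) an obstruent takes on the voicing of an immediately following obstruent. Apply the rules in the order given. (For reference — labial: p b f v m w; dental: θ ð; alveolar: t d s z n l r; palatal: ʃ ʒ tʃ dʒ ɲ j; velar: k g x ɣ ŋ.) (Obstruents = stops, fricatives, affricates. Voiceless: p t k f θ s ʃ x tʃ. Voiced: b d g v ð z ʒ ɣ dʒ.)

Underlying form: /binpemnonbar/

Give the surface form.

[bimpennombar]

Rule 1: /n/ before /p/ (labial) → [m]
Rule 1: /m/ before /n/ (alveolar) → [n]
Rule 1: /n/ before /b/ (labial) → [m]
After rule 1: bimpennombar
Rule 2: no segment meets the rule's conditions; no change.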